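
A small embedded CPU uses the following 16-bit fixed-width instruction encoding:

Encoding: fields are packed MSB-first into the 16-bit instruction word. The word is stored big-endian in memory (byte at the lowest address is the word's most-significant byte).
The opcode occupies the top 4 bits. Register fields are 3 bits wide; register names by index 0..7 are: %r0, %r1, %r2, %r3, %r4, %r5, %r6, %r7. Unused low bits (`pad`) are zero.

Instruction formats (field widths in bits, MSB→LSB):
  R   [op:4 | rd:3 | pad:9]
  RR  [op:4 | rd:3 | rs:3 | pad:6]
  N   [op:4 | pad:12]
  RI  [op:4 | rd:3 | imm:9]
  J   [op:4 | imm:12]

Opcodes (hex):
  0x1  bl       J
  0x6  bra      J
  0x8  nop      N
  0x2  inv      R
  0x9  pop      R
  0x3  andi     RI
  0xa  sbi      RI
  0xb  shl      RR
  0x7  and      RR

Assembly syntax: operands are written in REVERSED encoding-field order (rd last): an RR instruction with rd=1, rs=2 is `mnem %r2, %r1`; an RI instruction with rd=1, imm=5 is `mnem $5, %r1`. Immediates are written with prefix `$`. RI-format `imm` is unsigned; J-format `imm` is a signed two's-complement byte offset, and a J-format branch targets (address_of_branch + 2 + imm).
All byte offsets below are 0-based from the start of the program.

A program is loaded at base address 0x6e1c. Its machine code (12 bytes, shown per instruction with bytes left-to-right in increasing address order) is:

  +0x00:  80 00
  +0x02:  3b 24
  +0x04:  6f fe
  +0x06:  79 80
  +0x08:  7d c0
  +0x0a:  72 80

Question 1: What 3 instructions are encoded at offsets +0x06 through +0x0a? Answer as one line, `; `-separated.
@+06  big-endian(79 80) = 0x7980
  op=0x7980>>12=0x7 ⇒ and (RR)
  [11:9] rd=4 = %r4
  [8:6] rs=6 = %r6
@+08  big-endian(7d c0) = 0x7dc0
  op=0x7dc0>>12=0x7 ⇒ and (RR)
  [11:9] rd=6 = %r6
  [8:6] rs=7 = %r7
@+0a  big-endian(72 80) = 0x7280
  op=0x7280>>12=0x7 ⇒ and (RR)
  [11:9] rd=1 = %r1
  [8:6] rs=2 = %r2

and %r6, %r4; and %r7, %r6; and %r2, %r1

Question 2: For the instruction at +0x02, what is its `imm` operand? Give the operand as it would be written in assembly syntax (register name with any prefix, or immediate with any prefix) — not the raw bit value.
$292

[02] 3b 24 → 0x3b24
  top 4b → 0x3 → andi [RI]
  [11:9] rd=5 = %r5
  [8:0] imm=292 = $292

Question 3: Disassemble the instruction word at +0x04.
bra $-2

off 0x04: read 6f fe as big → 0x6ffe
  top 4b → 0x6 → bra [J]
  imm@[11:0]=0xffe (s12→-2) ⇒ $-2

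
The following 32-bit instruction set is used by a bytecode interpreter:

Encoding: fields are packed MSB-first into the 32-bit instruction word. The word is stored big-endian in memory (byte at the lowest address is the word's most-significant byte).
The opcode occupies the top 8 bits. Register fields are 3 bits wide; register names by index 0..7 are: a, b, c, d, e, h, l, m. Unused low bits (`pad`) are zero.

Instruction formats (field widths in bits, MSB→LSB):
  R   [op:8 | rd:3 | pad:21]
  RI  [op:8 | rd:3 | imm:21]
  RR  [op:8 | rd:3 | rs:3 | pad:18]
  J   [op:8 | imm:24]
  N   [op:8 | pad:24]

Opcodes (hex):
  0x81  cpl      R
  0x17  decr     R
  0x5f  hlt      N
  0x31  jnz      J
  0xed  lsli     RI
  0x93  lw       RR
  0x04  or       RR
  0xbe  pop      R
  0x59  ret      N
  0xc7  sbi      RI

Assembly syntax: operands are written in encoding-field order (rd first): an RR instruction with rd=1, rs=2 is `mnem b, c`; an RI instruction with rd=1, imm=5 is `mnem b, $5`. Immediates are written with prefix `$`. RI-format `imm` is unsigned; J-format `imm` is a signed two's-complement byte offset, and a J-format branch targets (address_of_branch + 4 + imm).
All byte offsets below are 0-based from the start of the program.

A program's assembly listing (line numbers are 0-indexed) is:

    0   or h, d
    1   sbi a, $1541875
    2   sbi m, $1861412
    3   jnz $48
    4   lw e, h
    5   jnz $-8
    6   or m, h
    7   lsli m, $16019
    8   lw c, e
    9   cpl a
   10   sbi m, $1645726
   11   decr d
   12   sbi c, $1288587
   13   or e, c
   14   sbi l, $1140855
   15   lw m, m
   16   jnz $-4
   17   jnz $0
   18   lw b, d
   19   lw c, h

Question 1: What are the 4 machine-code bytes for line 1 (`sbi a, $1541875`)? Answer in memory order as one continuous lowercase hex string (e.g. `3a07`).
1. sbi fields op=0xc7:8|rd=0:3|imm=1541875:21 → word c71786f3h → c7 17 86 f3

c71786f3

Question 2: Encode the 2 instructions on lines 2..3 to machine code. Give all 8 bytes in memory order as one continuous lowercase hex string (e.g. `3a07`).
L2: sbi op=0xc7:8|rd=7:3|imm=1861412:21 ⇒ 0xc7fc6724 ⇒ big c7 fc 67 24
L3: jnz op=0x31:8|imm=48:24 ⇒ 0x31000030 ⇒ big 31 00 00 30

c7fc672431000030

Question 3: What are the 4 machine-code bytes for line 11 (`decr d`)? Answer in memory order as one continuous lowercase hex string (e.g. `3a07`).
17600000

L11: decr op=0x17:8|rd=3:3|pad=0:21 ⇒ 0x17600000 ⇒ big 17 60 00 00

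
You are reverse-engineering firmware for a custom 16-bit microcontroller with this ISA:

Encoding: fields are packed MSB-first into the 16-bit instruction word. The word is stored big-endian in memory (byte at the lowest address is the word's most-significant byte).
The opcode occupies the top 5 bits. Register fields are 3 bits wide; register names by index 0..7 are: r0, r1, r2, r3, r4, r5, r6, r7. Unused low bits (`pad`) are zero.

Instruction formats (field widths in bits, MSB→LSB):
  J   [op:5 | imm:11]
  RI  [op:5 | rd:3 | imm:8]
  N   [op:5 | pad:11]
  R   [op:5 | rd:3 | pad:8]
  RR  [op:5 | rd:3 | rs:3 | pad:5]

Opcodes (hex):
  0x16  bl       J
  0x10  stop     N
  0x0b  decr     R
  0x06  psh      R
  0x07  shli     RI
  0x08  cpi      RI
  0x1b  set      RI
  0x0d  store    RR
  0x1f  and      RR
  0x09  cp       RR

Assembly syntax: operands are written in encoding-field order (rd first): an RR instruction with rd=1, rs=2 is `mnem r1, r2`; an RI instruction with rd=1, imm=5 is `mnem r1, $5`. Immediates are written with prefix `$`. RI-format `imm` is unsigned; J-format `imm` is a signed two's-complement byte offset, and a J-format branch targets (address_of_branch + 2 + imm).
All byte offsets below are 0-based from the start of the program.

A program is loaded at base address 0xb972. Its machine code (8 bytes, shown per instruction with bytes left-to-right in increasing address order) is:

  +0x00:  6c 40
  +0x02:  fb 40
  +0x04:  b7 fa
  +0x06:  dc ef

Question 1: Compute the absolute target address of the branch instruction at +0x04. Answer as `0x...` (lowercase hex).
0xb972

off 0x04: read b7 fa as big → 0xb7fa
  top 5b → 0x16 → bl [J]
  imm: (w>>0)&0x7ff=0x7fa (s11→-6) → $-6
  target = base 0xb972 + off 0x04 + 2 + imm -6 = 0xb972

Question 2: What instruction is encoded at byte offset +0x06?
set r4, $239

+0x06: dc ef ⇒ word 0xdcef (big)
  opcode bits[15:11]=0x1b: set/RI
  [10:8] rd=4 = r4
  [7:0] imm=239 = $239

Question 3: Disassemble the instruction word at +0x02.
off 0x02: read fb 40 as big → 0xfb40
  op=0xfb40>>11=0x1f ⇒ and (RR)
  [10:8] rd=3 = r3
  [7:5] rs=2 = r2

and r3, r2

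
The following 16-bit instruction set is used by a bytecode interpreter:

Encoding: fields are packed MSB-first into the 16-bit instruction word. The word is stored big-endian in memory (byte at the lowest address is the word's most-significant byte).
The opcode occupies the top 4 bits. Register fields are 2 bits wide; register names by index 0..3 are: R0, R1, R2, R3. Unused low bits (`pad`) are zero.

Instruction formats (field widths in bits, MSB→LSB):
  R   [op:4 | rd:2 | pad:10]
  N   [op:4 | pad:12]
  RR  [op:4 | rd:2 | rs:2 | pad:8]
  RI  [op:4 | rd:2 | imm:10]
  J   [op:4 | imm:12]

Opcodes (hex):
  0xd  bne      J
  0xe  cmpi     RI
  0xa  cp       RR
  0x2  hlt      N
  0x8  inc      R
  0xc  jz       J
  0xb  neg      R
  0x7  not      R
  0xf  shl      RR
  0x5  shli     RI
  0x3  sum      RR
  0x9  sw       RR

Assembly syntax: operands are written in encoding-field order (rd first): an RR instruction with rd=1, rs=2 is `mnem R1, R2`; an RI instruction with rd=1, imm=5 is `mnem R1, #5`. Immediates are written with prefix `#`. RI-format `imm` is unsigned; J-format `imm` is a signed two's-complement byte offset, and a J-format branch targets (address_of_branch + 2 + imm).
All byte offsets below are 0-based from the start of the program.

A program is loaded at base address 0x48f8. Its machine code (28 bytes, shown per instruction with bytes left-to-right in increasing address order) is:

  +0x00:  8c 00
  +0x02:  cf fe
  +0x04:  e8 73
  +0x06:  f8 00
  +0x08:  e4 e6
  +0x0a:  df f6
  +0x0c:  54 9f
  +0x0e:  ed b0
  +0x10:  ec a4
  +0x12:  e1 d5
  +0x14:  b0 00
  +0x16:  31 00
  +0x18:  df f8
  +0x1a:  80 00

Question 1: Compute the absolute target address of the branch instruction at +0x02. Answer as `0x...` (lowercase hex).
0x48fa

[02] cf fe → 0xcffe
  top 4b → 0xc → jz [J]
  imm: (w>>0)&0xfff=0xffe (s12→-2) → #-2
  target = base 0x48f8 + off 0x02 + 2 + imm -2 = 0x48fa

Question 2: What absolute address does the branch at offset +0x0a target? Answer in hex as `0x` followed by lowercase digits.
0x48fa

@+0a  big-endian(df f6) = 0xdff6
  opcode bits[15:12]=0xd: bne/J
  imm: (w>>0)&0xfff=0xff6 (s12→-10) → #-10
  target = base 0x48f8 + off 0x0a + 2 + imm -10 = 0x48fa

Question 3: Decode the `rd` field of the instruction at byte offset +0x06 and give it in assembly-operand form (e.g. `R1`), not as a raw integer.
R2

+0x06: f8 00 ⇒ word 0xf800 (big)
  top 4b → 0xf → shl [RR]
  rd: (w>>10)&0x3=0x2 → R2
  rs: (w>>8)&0x3=0x0 → R0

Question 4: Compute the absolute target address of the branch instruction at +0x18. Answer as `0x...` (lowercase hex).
0x490a

@+18  big-endian(df f8) = 0xdff8
  top 4b → 0xd → bne [J]
  imm: (w>>0)&0xfff=0xff8 (s12→-8) → #-8
  target = base 0x48f8 + off 0x18 + 2 + imm -8 = 0x490a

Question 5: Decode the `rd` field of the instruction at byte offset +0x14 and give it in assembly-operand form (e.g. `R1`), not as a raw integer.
R0

@+14  big-endian(b0 00) = 0xb000
  opcode bits[15:12]=0xb: neg/R
  [11:10] rd=0 = R0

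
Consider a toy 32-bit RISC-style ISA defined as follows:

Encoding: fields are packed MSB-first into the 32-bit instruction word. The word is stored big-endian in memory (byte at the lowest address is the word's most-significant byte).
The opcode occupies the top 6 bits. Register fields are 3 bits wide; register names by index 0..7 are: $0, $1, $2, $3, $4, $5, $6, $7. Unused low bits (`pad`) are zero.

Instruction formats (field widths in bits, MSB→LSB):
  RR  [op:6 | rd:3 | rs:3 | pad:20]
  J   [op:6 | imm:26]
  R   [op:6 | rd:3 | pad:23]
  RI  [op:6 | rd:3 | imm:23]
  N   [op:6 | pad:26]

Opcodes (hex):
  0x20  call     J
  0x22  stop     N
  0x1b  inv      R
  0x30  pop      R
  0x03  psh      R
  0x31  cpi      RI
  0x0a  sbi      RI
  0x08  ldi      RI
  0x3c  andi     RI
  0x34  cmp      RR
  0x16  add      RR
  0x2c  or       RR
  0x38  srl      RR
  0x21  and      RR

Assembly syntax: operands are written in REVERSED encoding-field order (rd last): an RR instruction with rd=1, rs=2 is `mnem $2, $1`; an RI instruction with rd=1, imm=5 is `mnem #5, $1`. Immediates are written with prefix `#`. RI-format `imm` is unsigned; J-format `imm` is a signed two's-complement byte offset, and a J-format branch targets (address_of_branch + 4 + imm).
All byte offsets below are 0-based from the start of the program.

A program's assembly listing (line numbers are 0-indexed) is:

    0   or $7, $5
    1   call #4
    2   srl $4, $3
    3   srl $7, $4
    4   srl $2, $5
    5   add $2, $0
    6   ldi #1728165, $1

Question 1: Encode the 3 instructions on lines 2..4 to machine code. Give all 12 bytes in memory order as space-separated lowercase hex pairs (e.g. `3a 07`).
line 2 (srl): pack op=0x38:6|rd=3:3|rs=4:3|pad=0:20 = 0xe1c00000; big→ e1 c0 00 00
line 3 (srl): pack op=0x38:6|rd=4:3|rs=7:3|pad=0:20 = 0xe2700000; big→ e2 70 00 00
line 4 (srl): pack op=0x38:6|rd=5:3|rs=2:3|pad=0:20 = 0xe2a00000; big→ e2 a0 00 00

e1 c0 00 00 e2 70 00 00 e2 a0 00 00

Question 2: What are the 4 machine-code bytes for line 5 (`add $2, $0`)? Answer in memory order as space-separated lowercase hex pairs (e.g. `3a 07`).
58 20 00 00

line 5 (add): pack op=0x16:6|rd=0:3|rs=2:3|pad=0:20 = 0x58200000; big→ 58 20 00 00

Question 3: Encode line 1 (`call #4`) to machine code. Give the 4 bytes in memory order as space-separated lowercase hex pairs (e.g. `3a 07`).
line 1 (call): pack op=0x20:6|imm=4:26 = 0x80000004; big→ 80 00 00 04

80 00 00 04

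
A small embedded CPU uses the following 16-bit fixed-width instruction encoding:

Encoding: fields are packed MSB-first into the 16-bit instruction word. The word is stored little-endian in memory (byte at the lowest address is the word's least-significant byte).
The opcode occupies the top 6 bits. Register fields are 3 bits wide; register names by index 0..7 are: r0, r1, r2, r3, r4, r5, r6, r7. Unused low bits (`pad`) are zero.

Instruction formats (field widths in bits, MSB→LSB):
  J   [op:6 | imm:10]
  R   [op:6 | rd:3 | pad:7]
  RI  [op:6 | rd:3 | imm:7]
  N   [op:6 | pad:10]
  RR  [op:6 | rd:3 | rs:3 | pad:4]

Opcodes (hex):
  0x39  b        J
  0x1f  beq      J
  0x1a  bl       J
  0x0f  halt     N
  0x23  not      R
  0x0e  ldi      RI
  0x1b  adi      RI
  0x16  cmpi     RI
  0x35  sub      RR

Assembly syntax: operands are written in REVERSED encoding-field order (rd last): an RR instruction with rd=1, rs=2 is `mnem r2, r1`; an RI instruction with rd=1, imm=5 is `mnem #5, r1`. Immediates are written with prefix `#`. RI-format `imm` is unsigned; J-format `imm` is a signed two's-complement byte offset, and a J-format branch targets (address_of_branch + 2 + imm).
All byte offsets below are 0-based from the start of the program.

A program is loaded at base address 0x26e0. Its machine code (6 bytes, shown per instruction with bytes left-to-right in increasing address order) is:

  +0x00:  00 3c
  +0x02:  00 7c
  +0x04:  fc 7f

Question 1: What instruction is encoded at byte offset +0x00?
off 0x00: read 00 3c as little → 0x3c00
  top 6b → 0xf → halt [N]

halt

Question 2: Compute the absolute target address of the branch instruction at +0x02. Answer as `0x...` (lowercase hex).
@+02  little-endian(00 7c) = 0x7c00
  op=0x7c00>>10=0x1f ⇒ beq (J)
  imm@[9:0]=0x0 ⇒ #0
  target = base 0x26e0 + off 0x02 + 2 + imm 0 = 0x26e4

0x26e4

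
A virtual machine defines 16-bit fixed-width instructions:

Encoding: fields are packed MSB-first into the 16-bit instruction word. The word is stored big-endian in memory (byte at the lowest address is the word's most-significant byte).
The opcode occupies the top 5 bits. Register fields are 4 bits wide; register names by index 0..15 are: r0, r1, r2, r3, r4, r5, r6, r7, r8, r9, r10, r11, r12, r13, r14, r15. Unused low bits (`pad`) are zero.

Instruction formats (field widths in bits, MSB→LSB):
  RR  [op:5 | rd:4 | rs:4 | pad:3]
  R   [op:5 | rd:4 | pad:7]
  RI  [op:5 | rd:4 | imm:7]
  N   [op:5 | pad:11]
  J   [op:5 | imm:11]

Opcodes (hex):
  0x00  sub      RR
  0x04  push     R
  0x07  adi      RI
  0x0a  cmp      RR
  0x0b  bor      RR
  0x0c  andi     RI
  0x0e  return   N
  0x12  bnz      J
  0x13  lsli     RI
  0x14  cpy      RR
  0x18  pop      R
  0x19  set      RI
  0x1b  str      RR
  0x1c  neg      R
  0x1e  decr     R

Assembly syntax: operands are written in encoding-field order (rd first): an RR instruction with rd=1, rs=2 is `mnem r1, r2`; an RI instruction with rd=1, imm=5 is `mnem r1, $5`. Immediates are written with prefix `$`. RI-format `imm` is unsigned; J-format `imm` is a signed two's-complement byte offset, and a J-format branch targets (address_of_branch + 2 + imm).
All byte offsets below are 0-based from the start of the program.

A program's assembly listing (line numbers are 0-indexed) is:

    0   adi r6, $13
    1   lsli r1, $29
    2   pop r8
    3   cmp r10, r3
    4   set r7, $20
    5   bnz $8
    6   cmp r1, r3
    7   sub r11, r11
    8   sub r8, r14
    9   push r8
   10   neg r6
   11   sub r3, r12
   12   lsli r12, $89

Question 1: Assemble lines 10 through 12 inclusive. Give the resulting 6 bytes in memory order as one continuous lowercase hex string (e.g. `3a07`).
e30001e09e59

L10: neg op=0x1c:5|rd=6:4|pad=0:7 ⇒ 0xe300 ⇒ big e3 00
L11: sub op=0x0:5|rd=3:4|rs=12:4|pad=0:3 ⇒ 0x01e0 ⇒ big 01 e0
L12: lsli op=0x13:5|rd=12:4|imm=89:7 ⇒ 0x9e59 ⇒ big 9e 59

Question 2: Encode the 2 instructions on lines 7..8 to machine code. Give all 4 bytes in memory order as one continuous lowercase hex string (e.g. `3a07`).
7. sub fields op=0x0:5|rd=11:4|rs=11:4|pad=0:3 → word 05d8h → 05 d8
8. sub fields op=0x0:5|rd=8:4|rs=14:4|pad=0:3 → word 0470h → 04 70

05d80470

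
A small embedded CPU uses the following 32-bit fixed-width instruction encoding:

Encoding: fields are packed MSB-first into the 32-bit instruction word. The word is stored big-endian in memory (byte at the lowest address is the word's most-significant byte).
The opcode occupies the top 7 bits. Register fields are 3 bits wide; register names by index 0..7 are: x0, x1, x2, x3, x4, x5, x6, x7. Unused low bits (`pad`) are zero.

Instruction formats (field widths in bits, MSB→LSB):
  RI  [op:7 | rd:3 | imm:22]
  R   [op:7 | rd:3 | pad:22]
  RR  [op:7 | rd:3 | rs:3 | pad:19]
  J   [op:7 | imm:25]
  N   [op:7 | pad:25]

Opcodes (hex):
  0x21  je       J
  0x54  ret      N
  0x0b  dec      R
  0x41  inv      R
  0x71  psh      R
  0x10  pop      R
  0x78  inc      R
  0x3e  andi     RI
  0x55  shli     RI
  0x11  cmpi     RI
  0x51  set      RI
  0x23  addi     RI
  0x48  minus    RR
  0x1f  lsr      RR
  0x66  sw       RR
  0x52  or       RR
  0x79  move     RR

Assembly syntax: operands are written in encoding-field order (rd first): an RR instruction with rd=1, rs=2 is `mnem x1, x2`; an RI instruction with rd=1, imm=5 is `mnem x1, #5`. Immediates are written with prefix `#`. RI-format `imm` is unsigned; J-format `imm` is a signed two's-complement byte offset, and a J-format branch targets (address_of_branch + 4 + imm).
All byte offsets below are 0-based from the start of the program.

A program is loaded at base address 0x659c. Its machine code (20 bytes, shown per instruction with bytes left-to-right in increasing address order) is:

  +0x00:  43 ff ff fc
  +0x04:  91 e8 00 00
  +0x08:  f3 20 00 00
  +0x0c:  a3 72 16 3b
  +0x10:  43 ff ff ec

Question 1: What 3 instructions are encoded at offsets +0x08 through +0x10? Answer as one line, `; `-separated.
move x4, x4; set x5, #3282491; je #-20

off 0x08: read f3 20 00 00 as big → 0xf3200000
  top 7b → 0x79 → move [RR]
  rd@[24:22]=0x4 ⇒ x4
  rs@[21:19]=0x4 ⇒ x4
off 0x0c: read a3 72 16 3b as big → 0xa372163b
  top 7b → 0x51 → set [RI]
  rd@[24:22]=0x5 ⇒ x5
  imm@[21:0]=0x32163b ⇒ #3282491
off 0x10: read 43 ff ff ec as big → 0x43ffffec
  top 7b → 0x21 → je [J]
  imm@[24:0]=0x1ffffec (s25→-20) ⇒ #-20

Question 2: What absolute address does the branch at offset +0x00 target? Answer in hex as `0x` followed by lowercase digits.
off 0x00: read 43 ff ff fc as big → 0x43fffffc
  op=0x43fffffc>>25=0x21 ⇒ je (J)
  [24:0] imm=33554428 (s25→-4) = #-4
  target = base 0x659c + off 0x00 + 4 + imm -4 = 0x659c

0x659c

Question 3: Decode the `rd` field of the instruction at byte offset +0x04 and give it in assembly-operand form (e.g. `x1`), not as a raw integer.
x7

[04] 91 e8 00 00 → 0x91e80000
  op=0x91e80000>>25=0x48 ⇒ minus (RR)
  rd@[24:22]=0x7 ⇒ x7
  rs@[21:19]=0x5 ⇒ x5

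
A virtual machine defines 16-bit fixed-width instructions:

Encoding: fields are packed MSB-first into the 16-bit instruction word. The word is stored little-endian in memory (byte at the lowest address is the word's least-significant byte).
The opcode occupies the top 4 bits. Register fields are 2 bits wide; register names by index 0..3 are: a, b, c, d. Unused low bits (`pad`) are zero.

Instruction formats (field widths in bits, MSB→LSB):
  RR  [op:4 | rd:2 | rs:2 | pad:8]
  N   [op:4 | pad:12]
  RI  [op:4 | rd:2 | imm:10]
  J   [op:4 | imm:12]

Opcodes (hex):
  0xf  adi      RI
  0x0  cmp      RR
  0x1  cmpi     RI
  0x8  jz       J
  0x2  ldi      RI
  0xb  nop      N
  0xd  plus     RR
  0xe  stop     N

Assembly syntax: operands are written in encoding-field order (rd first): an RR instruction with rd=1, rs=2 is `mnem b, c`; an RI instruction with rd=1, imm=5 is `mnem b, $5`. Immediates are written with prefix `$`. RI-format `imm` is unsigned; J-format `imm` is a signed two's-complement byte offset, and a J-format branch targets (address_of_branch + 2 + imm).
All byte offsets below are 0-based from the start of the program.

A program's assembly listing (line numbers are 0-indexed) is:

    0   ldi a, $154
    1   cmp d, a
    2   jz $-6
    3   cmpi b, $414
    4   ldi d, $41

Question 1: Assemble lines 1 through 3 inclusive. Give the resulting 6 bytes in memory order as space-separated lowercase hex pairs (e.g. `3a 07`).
L1: cmp op=0x0:4|rd=3:2|rs=0:2|pad=0:8 ⇒ 0x0c00 ⇒ little 00 0c
L2: jz op=0x8:4|imm=-6:12 ⇒ 0x8ffa ⇒ little fa 8f
L3: cmpi op=0x1:4|rd=1:2|imm=414:10 ⇒ 0x159e ⇒ little 9e 15

00 0c fa 8f 9e 15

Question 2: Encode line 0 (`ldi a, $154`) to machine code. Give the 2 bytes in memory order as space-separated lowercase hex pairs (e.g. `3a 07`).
9a 20

line 0 (ldi): pack op=0x2:4|rd=0:2|imm=154:10 = 0x209a; little→ 9a 20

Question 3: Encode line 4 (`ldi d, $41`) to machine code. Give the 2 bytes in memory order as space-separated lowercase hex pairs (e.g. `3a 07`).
4. ldi fields op=0x2:4|rd=3:2|imm=41:10 → word 2c29h → 29 2c

29 2c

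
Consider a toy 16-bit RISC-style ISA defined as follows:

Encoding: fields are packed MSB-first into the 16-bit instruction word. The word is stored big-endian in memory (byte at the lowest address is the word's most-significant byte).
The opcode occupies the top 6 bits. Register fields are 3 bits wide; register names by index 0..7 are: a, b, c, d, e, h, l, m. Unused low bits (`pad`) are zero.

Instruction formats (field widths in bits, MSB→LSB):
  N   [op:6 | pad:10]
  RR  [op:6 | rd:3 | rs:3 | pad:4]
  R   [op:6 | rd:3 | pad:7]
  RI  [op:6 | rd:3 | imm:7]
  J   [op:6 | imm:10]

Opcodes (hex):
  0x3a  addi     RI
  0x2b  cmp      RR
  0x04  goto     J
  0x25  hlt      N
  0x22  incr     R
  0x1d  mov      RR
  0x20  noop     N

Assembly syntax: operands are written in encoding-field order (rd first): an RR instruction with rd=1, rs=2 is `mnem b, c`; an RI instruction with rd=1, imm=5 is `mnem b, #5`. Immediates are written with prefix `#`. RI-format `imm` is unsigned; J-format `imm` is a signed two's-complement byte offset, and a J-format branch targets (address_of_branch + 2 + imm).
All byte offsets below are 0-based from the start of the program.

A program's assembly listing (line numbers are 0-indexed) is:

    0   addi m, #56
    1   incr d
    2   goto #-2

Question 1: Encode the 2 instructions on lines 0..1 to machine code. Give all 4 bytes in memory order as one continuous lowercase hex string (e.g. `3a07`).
0. addi fields op=0x3a:6|rd=7:3|imm=56:7 → word ebb8h → eb b8
1. incr fields op=0x22:6|rd=3:3|pad=0:7 → word 8980h → 89 80

ebb88980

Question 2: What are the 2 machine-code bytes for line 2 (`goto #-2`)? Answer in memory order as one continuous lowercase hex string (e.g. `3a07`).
13fe

line 2 (goto): pack op=0x4:6|imm=-2:10 = 0x13fe; big→ 13 fe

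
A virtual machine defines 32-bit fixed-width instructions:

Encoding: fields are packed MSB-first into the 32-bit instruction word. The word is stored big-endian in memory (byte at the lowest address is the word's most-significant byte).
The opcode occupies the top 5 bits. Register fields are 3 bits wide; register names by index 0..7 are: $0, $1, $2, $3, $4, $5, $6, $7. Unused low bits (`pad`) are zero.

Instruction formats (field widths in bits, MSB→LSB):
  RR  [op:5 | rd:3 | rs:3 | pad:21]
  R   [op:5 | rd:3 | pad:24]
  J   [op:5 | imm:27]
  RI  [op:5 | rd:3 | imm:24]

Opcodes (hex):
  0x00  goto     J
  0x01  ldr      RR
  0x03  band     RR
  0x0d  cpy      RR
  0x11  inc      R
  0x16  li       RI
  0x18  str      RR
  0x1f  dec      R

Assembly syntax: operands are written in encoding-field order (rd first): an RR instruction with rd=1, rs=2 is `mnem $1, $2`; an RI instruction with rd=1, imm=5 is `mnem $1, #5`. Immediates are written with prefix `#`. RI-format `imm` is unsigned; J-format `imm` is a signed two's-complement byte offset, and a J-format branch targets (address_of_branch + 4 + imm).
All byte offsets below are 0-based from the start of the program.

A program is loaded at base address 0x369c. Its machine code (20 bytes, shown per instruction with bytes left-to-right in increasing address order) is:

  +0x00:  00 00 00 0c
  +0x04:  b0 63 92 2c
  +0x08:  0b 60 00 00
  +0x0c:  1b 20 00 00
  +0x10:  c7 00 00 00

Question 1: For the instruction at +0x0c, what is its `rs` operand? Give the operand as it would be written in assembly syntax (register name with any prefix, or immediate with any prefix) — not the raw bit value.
[0c] 1b 20 00 00 → 0x1b200000
  top 5b → 0x3 → band [RR]
  rd@[26:24]=0x3 ⇒ $3
  rs@[23:21]=0x1 ⇒ $1

$1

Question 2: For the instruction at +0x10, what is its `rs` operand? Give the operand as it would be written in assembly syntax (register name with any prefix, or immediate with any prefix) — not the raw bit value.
$0

off 0x10: read c7 00 00 00 as big → 0xc7000000
  opcode bits[31:27]=0x18: str/RR
  rd@[26:24]=0x7 ⇒ $7
  rs@[23:21]=0x0 ⇒ $0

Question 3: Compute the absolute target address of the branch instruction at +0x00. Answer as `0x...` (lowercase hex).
0x36ac

[00] 00 00 00 0c → 0x0000000c
  op=0x0000000c>>27=0x0 ⇒ goto (J)
  imm: (w>>0)&0x7ffffff=0xc → #12
  target = base 0x369c + off 0x00 + 4 + imm 12 = 0x36ac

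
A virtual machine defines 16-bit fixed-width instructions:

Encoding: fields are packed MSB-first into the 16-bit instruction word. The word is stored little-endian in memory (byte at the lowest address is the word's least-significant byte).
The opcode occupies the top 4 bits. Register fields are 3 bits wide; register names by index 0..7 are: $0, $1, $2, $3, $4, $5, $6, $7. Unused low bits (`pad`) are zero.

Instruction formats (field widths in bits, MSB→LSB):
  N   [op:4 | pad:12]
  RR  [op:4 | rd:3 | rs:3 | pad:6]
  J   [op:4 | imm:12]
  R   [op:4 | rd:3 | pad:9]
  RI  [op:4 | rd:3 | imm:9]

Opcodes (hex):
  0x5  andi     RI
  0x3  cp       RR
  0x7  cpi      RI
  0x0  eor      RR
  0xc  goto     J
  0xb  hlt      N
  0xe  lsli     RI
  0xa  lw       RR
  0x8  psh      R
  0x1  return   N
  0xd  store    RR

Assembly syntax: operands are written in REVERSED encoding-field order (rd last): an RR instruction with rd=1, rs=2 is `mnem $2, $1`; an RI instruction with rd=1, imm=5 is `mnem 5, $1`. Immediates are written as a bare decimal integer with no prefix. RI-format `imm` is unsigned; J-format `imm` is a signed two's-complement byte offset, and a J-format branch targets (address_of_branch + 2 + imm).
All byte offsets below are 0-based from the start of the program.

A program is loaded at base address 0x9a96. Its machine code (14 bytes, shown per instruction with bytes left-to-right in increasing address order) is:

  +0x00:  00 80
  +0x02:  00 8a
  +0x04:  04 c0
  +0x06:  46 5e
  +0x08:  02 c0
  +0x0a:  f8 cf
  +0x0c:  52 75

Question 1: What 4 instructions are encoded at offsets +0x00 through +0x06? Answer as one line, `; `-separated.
psh $0; psh $5; goto 4; andi 70, $7

off 0x00: read 00 80 as little → 0x8000
  top 4b → 0x8 → psh [R]
  rd@[11:9]=0x0 ⇒ $0
off 0x02: read 00 8a as little → 0x8a00
  top 4b → 0x8 → psh [R]
  rd@[11:9]=0x5 ⇒ $5
off 0x04: read 04 c0 as little → 0xc004
  top 4b → 0xc → goto [J]
  imm@[11:0]=0x4 ⇒ 4
off 0x06: read 46 5e as little → 0x5e46
  top 4b → 0x5 → andi [RI]
  rd@[11:9]=0x7 ⇒ $7
  imm@[8:0]=0x46 ⇒ 70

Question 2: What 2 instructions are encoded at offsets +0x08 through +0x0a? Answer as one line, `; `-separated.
@+08  little-endian(02 c0) = 0xc002
  top 4b → 0xc → goto [J]
  imm: (w>>0)&0xfff=0x2 → 2
@+0a  little-endian(f8 cf) = 0xcff8
  top 4b → 0xc → goto [J]
  imm: (w>>0)&0xfff=0xff8 (s12→-8) → -8

goto 2; goto -8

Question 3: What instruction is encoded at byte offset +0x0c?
cpi 338, $2

+0x0c: 52 75 ⇒ word 0x7552 (little)
  op=0x7552>>12=0x7 ⇒ cpi (RI)
  rd: (w>>9)&0x7=0x2 → $2
  imm: (w>>0)&0x1ff=0x152 → 338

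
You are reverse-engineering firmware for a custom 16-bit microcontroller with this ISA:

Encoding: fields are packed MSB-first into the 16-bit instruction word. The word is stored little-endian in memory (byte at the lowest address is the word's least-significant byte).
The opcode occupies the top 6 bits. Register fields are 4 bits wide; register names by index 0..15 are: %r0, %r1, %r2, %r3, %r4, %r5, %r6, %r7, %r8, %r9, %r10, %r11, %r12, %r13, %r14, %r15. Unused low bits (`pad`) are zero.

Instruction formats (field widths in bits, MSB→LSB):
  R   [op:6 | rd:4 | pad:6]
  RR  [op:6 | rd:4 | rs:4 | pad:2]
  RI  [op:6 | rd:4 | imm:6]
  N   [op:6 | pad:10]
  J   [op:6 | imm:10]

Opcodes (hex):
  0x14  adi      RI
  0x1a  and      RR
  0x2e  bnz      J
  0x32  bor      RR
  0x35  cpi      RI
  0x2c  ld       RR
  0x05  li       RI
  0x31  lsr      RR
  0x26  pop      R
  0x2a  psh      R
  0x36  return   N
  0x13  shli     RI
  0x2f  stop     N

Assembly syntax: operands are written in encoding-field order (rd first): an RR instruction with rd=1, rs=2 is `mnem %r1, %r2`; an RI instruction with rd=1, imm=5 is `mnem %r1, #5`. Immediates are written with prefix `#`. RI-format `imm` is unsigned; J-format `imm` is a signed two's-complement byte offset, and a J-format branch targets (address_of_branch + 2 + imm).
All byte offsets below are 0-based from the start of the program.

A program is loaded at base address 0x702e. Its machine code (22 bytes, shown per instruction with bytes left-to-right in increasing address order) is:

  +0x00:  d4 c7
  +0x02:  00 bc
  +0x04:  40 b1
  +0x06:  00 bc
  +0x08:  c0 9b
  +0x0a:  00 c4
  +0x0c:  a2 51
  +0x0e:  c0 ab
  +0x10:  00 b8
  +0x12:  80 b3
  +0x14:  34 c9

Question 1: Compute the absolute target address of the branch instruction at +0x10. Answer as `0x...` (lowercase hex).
0x7040

@+10  little-endian(00 b8) = 0xb800
  opcode bits[15:10]=0x2e: bnz/J
  imm: (w>>0)&0x3ff=0x0 → #0
  target = base 0x702e + off 0x10 + 2 + imm 0 = 0x7040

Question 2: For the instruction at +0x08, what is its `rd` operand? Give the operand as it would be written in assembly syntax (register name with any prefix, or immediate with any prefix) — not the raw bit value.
@+08  little-endian(c0 9b) = 0x9bc0
  op=0x9bc0>>10=0x26 ⇒ pop (R)
  [9:6] rd=15 = %r15

%r15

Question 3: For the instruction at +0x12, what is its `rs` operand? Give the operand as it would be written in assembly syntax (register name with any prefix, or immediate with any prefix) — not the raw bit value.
off 0x12: read 80 b3 as little → 0xb380
  op=0xb380>>10=0x2c ⇒ ld (RR)
  rd: (w>>6)&0xf=0xe → %r14
  rs: (w>>2)&0xf=0x0 → %r0

%r0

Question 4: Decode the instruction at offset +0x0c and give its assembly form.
adi %r6, #34

+0x0c: a2 51 ⇒ word 0x51a2 (little)
  op=0x51a2>>10=0x14 ⇒ adi (RI)
  rd@[9:6]=0x6 ⇒ %r6
  imm@[5:0]=0x22 ⇒ #34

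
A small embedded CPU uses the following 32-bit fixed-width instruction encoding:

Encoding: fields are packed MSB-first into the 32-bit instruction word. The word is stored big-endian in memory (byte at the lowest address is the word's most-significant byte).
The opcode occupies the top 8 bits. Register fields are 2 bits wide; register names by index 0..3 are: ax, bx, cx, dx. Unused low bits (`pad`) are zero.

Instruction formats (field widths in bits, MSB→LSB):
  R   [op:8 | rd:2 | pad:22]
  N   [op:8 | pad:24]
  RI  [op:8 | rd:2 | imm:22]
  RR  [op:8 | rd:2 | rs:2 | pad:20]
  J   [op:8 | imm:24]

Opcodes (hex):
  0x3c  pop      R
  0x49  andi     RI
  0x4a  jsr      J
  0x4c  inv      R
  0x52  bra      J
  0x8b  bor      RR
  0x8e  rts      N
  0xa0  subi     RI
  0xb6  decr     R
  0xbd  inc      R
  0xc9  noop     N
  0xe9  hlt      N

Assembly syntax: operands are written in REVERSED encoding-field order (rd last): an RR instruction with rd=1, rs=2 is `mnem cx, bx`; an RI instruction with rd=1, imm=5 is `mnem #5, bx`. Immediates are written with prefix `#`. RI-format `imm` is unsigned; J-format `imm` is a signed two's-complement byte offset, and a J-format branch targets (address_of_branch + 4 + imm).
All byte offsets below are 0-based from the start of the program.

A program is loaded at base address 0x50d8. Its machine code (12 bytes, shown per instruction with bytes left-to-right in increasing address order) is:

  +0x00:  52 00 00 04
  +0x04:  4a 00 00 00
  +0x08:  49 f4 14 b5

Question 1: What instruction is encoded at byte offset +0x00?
[00] 52 00 00 04 → 0x52000004
  op=0x52000004>>24=0x52 ⇒ bra (J)
  [23:0] imm=4 = #4

bra #4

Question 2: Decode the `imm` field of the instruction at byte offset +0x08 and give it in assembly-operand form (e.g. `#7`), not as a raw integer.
#3413173

@+08  big-endian(49 f4 14 b5) = 0x49f414b5
  opcode bits[31:24]=0x49: andi/RI
  [23:22] rd=3 = dx
  [21:0] imm=3413173 = #3413173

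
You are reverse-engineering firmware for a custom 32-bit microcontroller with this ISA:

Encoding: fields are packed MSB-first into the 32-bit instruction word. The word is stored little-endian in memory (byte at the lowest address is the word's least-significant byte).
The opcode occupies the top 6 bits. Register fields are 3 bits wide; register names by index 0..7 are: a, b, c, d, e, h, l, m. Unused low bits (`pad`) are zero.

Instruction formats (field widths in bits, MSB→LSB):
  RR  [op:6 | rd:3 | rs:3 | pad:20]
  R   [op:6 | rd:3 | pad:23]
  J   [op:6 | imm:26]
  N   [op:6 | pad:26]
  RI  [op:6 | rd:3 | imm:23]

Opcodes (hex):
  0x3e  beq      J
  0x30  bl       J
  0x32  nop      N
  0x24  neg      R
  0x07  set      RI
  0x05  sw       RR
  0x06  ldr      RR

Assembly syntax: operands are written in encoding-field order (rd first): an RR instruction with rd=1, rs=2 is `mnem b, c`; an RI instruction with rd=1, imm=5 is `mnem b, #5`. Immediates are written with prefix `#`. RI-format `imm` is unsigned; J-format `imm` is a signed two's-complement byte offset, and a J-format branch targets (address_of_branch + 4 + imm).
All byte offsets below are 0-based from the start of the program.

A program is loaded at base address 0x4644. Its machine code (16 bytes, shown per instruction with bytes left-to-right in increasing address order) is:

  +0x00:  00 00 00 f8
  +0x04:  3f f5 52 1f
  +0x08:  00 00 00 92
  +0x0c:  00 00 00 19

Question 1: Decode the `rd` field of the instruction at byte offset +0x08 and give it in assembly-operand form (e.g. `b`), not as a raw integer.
e

@+08  little-endian(00 00 00 92) = 0x92000000
  op=0x92000000>>26=0x24 ⇒ neg (R)
  rd: (w>>23)&0x7=0x4 → e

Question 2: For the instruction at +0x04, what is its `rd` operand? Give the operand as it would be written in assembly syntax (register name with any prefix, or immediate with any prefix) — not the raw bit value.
@+04  little-endian(3f f5 52 1f) = 0x1f52f53f
  top 6b → 0x7 → set [RI]
  [25:23] rd=6 = l
  [22:0] imm=5436735 = #5436735

l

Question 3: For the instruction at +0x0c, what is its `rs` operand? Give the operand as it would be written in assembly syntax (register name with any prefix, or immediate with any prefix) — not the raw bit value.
a

@+0c  little-endian(00 00 00 19) = 0x19000000
  opcode bits[31:26]=0x6: ldr/RR
  rd@[25:23]=0x2 ⇒ c
  rs@[22:20]=0x0 ⇒ a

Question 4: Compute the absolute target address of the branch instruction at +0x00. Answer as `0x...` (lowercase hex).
[00] 00 00 00 f8 → 0xf8000000
  opcode bits[31:26]=0x3e: beq/J
  imm: (w>>0)&0x3ffffff=0x0 → #0
  target = base 0x4644 + off 0x00 + 4 + imm 0 = 0x4648

0x4648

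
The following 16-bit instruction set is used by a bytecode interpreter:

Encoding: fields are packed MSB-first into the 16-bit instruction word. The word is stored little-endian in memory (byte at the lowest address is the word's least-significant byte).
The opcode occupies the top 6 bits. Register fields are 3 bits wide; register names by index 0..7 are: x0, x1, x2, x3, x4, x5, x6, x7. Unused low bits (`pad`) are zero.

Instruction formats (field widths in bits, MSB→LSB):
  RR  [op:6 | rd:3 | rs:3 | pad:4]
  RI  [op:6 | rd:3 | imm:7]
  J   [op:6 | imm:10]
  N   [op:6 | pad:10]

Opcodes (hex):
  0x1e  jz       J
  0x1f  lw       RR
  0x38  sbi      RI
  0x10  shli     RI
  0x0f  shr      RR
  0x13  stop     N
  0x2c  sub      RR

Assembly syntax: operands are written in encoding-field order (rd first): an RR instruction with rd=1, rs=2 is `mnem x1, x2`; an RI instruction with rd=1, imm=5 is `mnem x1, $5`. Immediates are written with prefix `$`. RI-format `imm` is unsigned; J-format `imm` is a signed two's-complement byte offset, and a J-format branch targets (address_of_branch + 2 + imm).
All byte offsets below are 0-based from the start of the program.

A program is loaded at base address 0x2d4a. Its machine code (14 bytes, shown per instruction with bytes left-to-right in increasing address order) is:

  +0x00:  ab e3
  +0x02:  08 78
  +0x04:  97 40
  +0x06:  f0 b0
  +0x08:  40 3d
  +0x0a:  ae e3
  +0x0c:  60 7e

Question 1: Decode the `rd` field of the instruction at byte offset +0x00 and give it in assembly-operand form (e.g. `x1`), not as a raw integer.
x7

off 0x00: read ab e3 as little → 0xe3ab
  top 6b → 0x38 → sbi [RI]
  rd@[9:7]=0x7 ⇒ x7
  imm@[6:0]=0x2b ⇒ $43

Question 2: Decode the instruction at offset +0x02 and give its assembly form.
[02] 08 78 → 0x7808
  opcode bits[15:10]=0x1e: jz/J
  [9:0] imm=8 = $8

jz $8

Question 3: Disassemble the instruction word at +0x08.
shr x2, x4

[08] 40 3d → 0x3d40
  opcode bits[15:10]=0xf: shr/RR
  rd@[9:7]=0x2 ⇒ x2
  rs@[6:4]=0x4 ⇒ x4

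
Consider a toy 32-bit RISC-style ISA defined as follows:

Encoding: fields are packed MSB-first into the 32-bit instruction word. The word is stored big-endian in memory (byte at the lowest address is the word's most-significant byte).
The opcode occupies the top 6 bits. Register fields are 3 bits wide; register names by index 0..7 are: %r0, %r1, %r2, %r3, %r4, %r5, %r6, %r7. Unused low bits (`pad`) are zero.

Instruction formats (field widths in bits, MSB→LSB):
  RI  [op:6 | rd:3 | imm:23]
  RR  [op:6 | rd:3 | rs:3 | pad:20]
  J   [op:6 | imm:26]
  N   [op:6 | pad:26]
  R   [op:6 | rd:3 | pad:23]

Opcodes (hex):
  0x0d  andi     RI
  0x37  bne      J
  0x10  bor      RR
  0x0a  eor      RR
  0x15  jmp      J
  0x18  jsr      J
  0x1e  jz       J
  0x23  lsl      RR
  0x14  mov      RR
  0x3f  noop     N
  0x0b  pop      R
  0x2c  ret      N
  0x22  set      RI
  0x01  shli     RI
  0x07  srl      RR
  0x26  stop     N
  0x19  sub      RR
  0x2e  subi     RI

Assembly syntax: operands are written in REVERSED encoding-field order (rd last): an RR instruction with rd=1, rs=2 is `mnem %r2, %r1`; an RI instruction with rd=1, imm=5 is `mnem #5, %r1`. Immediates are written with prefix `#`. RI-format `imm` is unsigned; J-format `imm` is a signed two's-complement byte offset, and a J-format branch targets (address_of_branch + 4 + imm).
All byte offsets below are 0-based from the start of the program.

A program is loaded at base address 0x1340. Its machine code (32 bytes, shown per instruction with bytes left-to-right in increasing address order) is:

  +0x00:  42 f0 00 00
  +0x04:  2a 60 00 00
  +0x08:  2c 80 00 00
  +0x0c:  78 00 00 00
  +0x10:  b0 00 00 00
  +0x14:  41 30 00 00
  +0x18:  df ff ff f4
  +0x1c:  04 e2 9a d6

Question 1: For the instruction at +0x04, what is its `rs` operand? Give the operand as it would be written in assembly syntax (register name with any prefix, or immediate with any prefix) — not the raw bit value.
%r6

[04] 2a 60 00 00 → 0x2a600000
  opcode bits[31:26]=0xa: eor/RR
  rd: (w>>23)&0x7=0x4 → %r4
  rs: (w>>20)&0x7=0x6 → %r6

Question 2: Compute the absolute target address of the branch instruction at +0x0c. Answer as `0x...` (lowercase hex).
[0c] 78 00 00 00 → 0x78000000
  op=0x78000000>>26=0x1e ⇒ jz (J)
  [25:0] imm=0 = #0
  target = base 0x1340 + off 0x0c + 4 + imm 0 = 0x1350

0x1350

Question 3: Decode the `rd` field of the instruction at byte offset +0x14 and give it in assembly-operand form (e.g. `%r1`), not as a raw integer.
%r2

off 0x14: read 41 30 00 00 as big → 0x41300000
  op=0x41300000>>26=0x10 ⇒ bor (RR)
  rd@[25:23]=0x2 ⇒ %r2
  rs@[22:20]=0x3 ⇒ %r3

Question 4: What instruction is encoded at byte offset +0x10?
ret

off 0x10: read b0 00 00 00 as big → 0xb0000000
  op=0xb0000000>>26=0x2c ⇒ ret (N)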